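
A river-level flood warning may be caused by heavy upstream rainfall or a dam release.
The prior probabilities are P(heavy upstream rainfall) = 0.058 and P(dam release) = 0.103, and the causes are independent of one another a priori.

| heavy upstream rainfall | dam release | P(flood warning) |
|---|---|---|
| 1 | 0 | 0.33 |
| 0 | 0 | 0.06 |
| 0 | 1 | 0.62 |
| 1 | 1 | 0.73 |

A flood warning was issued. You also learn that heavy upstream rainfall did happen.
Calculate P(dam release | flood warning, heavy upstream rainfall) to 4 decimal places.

Sum P(flood warning|·) weighted by the priors over both values of dam release:
  P(flood warning | heavy upstream rainfall) = 0.33·0.897 + 0.73·0.103
        = 0.296010 + 0.075190 = 0.371200
Keeping only the dam release-present terms gives 0.075190, so
  P(dam release | flood warning, heavy upstream rainfall) = 0.075190 / 0.371200 ≈ 0.2026

P(dam release | flood warning, heavy upstream rainfall) ≈ 0.2026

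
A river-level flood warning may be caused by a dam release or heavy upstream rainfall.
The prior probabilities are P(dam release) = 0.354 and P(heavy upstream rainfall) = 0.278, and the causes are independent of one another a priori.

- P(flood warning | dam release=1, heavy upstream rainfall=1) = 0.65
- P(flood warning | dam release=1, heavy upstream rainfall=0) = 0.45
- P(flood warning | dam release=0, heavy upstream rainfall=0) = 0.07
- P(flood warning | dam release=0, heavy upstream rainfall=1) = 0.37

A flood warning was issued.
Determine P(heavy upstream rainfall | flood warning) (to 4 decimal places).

P(heavy upstream rainfall | flood warning) ≈ 0.4690

By total probability over the 4 (dam release, heavy upstream rainfall) configurations:
  P(flood warning) = 0.07×0.646×0.722 + 0.37×0.646×0.278 + 0.45×0.354×0.722 + 0.65×0.354×0.278
        = 0.032649 + 0.066448 + 0.115015 + 0.063968 = 0.278080
The terms with heavy upstream rainfall present sum to 0.130416, so
  P(heavy upstream rainfall | flood warning) = 0.130416 / 0.278080 ≈ 0.4690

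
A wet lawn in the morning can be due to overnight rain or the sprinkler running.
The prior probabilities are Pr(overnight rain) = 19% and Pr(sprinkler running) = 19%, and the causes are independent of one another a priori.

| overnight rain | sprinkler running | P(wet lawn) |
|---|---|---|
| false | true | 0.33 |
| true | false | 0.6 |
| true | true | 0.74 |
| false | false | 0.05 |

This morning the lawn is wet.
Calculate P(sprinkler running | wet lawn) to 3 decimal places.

P(sprinkler running | wet lawn) ≈ 0.382

By total probability over the 4 (overnight rain, sprinkler running) configurations:
  P(wet lawn) = 0.05×0.81×0.81 + 0.33×0.81×0.19 + 0.6×0.19×0.81 + 0.74×0.19×0.19
        = 0.032805 + 0.050787 + 0.092340 + 0.026714 = 0.202646
Configurations with sprinkler running contribute 0.077501, so
  P(sprinkler running | wet lawn) = 0.077501 / 0.202646 ≈ 0.382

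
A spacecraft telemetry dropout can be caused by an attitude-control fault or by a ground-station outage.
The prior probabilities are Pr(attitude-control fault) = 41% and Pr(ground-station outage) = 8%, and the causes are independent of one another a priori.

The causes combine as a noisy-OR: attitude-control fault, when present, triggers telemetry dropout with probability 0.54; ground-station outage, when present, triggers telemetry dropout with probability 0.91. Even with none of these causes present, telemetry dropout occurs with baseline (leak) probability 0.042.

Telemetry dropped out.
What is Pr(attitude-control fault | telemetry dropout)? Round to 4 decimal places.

Pr(attitude-control fault | telemetry dropout) ≈ 0.7862

Under noisy-OR, P(telemetry dropout | causes) = 1 − (1−0.042)·∏(1−qᵢ) over the active causes.
Numerator (weight on configurations with attitude-control fault): 0.210976 + 0.031499 = 0.242475
The normalizing constant is 0.042×0.59×0.92 + 0.91378×0.59×0.08 + 0.55932×0.41×0.92 + 0.960339×0.41×0.08 = 0.308403
P(attitude-control fault | telemetry dropout) = 0.242475/0.308403 ≈ 0.7862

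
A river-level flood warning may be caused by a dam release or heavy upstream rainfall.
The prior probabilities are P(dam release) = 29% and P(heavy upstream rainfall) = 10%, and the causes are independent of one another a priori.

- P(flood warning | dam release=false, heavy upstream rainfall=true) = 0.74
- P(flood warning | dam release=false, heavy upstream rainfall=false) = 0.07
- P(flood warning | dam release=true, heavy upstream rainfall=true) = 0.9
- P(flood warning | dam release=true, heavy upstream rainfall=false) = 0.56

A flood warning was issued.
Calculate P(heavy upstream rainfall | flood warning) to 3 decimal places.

P(heavy upstream rainfall | flood warning) ≈ 0.292

For the numerator, keep only heavy upstream rainfall=true terms: 0.052540 + 0.026100 = 0.078640
Normalizer over all consistent configurations: 0.07×0.71×0.9 + 0.74×0.71×0.1 + 0.56×0.29×0.9 + 0.9×0.29×0.1 = 0.269530
Posterior = 0.078640 / 0.269530 ≈ 0.292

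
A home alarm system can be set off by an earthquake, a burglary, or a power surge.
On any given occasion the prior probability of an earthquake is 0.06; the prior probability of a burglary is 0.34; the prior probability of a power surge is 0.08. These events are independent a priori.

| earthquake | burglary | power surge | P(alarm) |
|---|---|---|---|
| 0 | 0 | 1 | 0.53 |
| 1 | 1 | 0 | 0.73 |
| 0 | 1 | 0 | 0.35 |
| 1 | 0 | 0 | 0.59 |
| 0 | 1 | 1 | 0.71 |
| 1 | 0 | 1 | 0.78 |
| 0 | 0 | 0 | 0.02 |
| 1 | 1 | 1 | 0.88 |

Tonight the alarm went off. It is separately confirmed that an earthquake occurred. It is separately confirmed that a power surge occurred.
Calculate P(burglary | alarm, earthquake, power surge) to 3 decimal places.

P(burglary | alarm, earthquake, power surge) ≈ 0.368

For the numerator, keep only burglary=true terms: 0.88×0.34 = 0.299200
Denominator P(alarm | earthquake, power surge): 0.78×0.66 + 0.88×0.34 = 0.814000
Posterior = 0.299200 / 0.814000 ≈ 0.368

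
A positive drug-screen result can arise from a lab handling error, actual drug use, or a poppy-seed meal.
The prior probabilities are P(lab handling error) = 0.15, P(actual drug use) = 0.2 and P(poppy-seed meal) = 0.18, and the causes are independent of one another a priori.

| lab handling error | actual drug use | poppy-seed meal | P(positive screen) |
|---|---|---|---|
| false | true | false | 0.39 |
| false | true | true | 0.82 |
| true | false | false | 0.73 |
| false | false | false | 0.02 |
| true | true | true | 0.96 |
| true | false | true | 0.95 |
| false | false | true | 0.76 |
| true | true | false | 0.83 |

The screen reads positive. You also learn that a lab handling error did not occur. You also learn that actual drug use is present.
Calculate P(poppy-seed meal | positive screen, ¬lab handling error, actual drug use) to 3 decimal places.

P(poppy-seed meal | positive screen, ¬lab handling error, actual drug use) ≈ 0.316

Sum P(positive screen|·) weighted by the priors over both values of poppy-seed meal:
  P(positive screen | ¬lab handling error, actual drug use) = 0.39×0.82 + 0.82×0.18
        = 0.319800 + 0.147600 = 0.467400
Keeping only the poppy-seed meal-present terms gives 0.147600, so
  P(poppy-seed meal | positive screen, ¬lab handling error, actual drug use) = 0.147600 / 0.467400 ≈ 0.316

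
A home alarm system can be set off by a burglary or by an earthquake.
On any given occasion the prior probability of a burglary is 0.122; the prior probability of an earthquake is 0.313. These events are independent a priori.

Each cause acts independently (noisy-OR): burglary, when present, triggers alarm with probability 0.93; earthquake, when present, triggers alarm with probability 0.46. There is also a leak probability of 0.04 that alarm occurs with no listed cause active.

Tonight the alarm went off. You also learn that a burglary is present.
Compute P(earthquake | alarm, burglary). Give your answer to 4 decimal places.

Under noisy-OR, P(alarm | causes) = 1 − (1−0.04)·∏(1−qᵢ) over the active causes.
Enumerate both values of earthquake and weight by the priors:
  P(alarm | burglary) = 0.9328*0.687 + 0.963712*0.313
        = 0.640834 + 0.301642 = 0.942476
The terms with earthquake present sum to 0.301642, so
  P(earthquake | alarm, burglary) = 0.301642 / 0.942476 ≈ 0.3201

P(earthquake | alarm, burglary) ≈ 0.3201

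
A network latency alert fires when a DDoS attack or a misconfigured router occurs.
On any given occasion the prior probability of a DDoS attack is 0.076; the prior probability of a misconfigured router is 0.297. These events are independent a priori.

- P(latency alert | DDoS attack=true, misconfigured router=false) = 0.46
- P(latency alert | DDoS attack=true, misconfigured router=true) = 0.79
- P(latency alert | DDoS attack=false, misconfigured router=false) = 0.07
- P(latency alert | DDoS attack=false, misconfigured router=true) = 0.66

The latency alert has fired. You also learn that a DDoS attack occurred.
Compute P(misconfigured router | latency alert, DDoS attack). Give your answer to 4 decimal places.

P(misconfigured router | latency alert, DDoS attack) ≈ 0.4205

Sum P(latency alert|·) weighted by the priors over both values of misconfigured router:
  P(latency alert | DDoS attack) = 0.46·0.703 + 0.79·0.297
        = 0.323380 + 0.234630 = 0.558010
The terms with misconfigured router present sum to 0.234630, so
  P(misconfigured router | latency alert, DDoS attack) = 0.234630 / 0.558010 ≈ 0.4205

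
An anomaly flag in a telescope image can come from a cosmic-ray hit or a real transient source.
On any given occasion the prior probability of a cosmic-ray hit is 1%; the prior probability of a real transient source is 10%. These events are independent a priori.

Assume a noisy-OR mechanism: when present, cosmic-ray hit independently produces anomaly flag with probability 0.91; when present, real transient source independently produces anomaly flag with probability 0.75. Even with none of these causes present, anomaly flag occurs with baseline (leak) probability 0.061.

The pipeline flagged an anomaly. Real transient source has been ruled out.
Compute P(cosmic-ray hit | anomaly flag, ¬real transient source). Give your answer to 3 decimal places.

P(cosmic-ray hit | anomaly flag, ¬real transient source) ≈ 0.132

Under noisy-OR, P(anomaly flag | causes) = 1 − (1−0.061)·∏(1−qᵢ) over the active causes.
Sum P(anomaly flag|·) weighted by the priors over both values of cosmic-ray hit:
  P(anomaly flag | ¬real transient source) = 0.061×0.99 + 0.91549×0.01
        = 0.060390 + 0.009155 = 0.069545
The terms with cosmic-ray hit present sum to 0.009155, so
  P(cosmic-ray hit | anomaly flag, ¬real transient source) = 0.009155 / 0.069545 ≈ 0.132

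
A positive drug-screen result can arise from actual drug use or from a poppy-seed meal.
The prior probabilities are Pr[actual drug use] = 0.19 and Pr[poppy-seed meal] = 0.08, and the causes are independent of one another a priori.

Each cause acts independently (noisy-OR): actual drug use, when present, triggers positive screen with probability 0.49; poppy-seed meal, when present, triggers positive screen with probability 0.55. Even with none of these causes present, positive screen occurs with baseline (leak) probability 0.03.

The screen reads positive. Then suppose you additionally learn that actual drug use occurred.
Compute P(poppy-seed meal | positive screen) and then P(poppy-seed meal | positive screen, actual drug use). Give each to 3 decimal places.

Under noisy-OR, P(positive screen | causes) = 1 − (1−0.03)·∏(1−qᵢ) over the active causes.
For the numerator, keep only poppy-seed meal=true terms: 0.036515 + 0.011816 = 0.048331
Denominator P(positive screen): 0.03*0.81*0.92 + 0.5635*0.81*0.08 + 0.5053*0.19*0.92 + 0.777385*0.19*0.08 = 0.159013
Posterior = 0.048331 / 0.159013 ≈ 0.304

Now also conditioning on actual drug use=true:
Weight on poppy-seed meal=true, given the evidence: 0.777385×0.08 = 0.062191
Denominator P(positive screen | actual drug use): 0.5053×0.92 + 0.777385×0.08 = 0.527067
P(poppy-seed meal | positive screen, actual drug use) = 0.062191/0.527067 ≈ 0.118

P(poppy-seed meal | positive screen) ≈ 0.304; P(poppy-seed meal | positive screen, actual drug use) ≈ 0.118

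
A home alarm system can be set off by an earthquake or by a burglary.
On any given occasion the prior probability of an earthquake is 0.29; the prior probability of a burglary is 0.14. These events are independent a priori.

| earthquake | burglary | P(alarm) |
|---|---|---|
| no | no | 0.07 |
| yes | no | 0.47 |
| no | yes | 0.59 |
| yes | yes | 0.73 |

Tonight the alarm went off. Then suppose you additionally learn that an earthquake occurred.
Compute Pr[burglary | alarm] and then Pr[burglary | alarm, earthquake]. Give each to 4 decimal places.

Pr[burglary | alarm] ≈ 0.3556; Pr[burglary | alarm, earthquake] ≈ 0.2018

P(alarm) = 0.07*0.71*0.86 + 0.59*0.71*0.14 + 0.47*0.29*0.86 + 0.73*0.29*0.14 = 0.042742 + 0.058646 + 0.117218 + 0.029638 = 0.248244
Restricting to configurations with burglary present: 0.058646 + 0.029638 = 0.088284.
P(burglary | alarm) = 0.088284 / 0.248244 ≈ 0.3556

Now condition on the additional information:
P(alarm | earthquake) = 0.47×0.86 + 0.73×0.14 = 0.404200 + 0.102200 = 0.506400
Of this, 0.102200 comes from 0.73×0.14 (the burglary=true cases).
Hence the posterior is 0.102200/0.506400 ≈ 0.2018.
— earthquake explains away the evidence for burglary.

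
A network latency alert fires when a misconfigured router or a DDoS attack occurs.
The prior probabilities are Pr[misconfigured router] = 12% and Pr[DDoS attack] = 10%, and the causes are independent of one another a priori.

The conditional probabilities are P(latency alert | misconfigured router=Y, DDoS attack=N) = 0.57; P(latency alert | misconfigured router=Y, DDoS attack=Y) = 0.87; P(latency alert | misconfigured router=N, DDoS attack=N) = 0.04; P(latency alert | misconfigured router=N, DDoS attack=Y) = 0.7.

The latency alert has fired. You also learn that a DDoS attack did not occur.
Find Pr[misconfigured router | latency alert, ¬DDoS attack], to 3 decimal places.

Pr[misconfigured router | latency alert, ¬DDoS attack] ≈ 0.660

P(latency alert | ¬DDoS attack) = 0.04*0.88 + 0.57*0.12 = 0.035200 + 0.068400 = 0.103600
The misconfigured router-present share is 0.57*0.12 = 0.068400.
Hence the posterior is 0.068400/0.103600 ≈ 0.660.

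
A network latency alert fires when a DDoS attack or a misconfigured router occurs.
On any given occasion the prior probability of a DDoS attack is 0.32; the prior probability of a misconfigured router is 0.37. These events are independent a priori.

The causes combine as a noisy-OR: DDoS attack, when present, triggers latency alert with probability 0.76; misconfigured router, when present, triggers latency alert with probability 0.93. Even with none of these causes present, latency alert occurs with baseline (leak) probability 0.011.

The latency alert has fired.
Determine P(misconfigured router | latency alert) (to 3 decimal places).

Under noisy-OR, P(latency alert | causes) = 1 − (1−0.011)·∏(1−qᵢ) over the active causes.
P(latency alert) = 0.011·0.68·0.63 + 0.93077·0.68·0.37 + 0.76264·0.32·0.63 + 0.983385·0.32·0.37 = 0.004712 + 0.234182 + 0.153748 + 0.116433 = 0.509075
Restricting to configurations with misconfigured router present: 0.234182 + 0.116433 = 0.350615.
Hence the posterior is 0.350615/0.509075 ≈ 0.689.

P(misconfigured router | latency alert) ≈ 0.689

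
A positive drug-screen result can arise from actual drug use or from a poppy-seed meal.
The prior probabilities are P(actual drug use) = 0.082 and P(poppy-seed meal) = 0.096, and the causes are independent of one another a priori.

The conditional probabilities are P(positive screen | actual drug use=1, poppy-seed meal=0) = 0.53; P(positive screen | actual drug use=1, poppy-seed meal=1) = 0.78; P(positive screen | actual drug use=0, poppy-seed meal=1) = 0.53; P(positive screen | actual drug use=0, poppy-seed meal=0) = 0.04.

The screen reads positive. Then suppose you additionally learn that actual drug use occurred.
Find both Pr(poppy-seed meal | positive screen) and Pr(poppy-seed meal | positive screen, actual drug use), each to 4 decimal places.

Pr(poppy-seed meal | positive screen) ≈ 0.4217; Pr(poppy-seed meal | positive screen, actual drug use) ≈ 0.1352

Sum P(positive screen|·) weighted by the priors over the 4 (actual drug use, poppy-seed meal) configurations:
  P(positive screen) = 0.04×0.918×0.904 + 0.53×0.918×0.096 + 0.53×0.082×0.904 + 0.78×0.082×0.096
        = 0.033195 + 0.046708 + 0.039288 + 0.006140 = 0.125331
Configurations with poppy-seed meal contribute 0.052848, so
  P(poppy-seed meal | positive screen) = 0.052848 / 0.125331 ≈ 0.4217

Now condition on the additional information:
For the numerator, keep only poppy-seed meal=true terms: 0.78·0.096 = 0.074880
The normalizing constant is 0.53·0.904 + 0.78·0.096 = 0.554000
P(poppy-seed meal | positive screen, actual drug use) = 0.074880/0.554000 ≈ 0.1352
The drop from 0.4217 to 0.1352 is the explaining-away (discounting) effect.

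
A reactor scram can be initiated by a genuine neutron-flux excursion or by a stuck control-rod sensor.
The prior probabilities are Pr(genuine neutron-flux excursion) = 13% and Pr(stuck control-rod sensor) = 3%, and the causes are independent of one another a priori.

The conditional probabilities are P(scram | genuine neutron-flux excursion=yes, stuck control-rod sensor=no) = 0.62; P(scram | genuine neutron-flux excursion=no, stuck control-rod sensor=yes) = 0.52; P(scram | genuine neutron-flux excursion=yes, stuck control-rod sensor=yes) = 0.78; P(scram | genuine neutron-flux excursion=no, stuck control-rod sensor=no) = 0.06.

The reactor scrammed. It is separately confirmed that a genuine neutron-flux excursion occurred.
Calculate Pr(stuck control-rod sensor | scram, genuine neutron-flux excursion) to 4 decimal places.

Pr(stuck control-rod sensor | scram, genuine neutron-flux excursion) ≈ 0.0375

For the numerator, keep only stuck control-rod sensor=true terms: 0.78·0.03 = 0.023400
Denominator P(scram | genuine neutron-flux excursion): 0.62·0.97 + 0.78·0.03 = 0.624800
Posterior = 0.023400 / 0.624800 ≈ 0.0375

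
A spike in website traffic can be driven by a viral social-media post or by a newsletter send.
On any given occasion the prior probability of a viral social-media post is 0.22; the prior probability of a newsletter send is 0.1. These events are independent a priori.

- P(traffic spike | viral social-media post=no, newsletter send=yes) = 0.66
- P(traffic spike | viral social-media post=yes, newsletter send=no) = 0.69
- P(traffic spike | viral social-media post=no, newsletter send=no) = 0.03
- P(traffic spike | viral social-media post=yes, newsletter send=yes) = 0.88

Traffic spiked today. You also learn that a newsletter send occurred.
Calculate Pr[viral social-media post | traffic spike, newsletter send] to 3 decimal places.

Pr[viral social-media post | traffic spike, newsletter send] ≈ 0.273

Enumerate both values of viral social-media post and weight by the priors:
  P(traffic spike | newsletter send) = 0.66·0.78 + 0.88·0.22
        = 0.514800 + 0.193600 = 0.708400
The terms with viral social-media post present sum to 0.193600, so
  P(viral social-media post | traffic spike, newsletter send) = 0.193600 / 0.708400 ≈ 0.273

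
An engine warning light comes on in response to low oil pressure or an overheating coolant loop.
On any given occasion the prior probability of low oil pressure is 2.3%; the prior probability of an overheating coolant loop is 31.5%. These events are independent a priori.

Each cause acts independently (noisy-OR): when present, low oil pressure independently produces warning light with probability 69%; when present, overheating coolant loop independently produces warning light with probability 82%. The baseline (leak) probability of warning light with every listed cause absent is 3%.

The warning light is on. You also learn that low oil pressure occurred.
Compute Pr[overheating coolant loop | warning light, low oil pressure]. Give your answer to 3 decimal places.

Under noisy-OR, P(warning light | causes) = 1 − (1−0.03)·∏(1−qᵢ) over the active causes.
P(warning light | low oil pressure) = 0.6993·0.685 + 0.945874·0.315 = 0.479021 + 0.297950 = 0.776971
Of this, 0.297950 comes from 0.945874·0.315 (the overheating coolant loop=true cases).
Hence the posterior is 0.297950/0.776971 ≈ 0.383.

Pr[overheating coolant loop | warning light, low oil pressure] ≈ 0.383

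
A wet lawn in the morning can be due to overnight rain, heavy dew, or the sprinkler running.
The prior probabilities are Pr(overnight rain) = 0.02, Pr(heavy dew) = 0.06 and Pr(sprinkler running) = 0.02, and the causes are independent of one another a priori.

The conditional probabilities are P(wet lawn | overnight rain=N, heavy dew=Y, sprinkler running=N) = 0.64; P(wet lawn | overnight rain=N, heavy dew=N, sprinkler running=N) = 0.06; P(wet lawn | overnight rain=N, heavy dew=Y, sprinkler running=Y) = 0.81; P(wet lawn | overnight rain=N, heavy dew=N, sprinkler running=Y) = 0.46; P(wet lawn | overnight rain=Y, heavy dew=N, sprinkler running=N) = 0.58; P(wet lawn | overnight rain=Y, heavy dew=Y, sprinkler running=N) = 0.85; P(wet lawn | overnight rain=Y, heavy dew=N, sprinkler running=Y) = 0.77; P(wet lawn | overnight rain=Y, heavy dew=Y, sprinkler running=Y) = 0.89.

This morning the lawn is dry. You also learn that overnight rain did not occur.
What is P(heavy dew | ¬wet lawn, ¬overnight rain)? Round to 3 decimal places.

Enumerate the 4 (heavy dew, sprinkler running) configurations and weight by the priors:
  P(¬wet lawn | ¬overnight rain) = 0.94·0.94·0.98 + 0.54·0.94·0.02 + 0.36·0.06·0.98 + 0.19·0.06·0.02
        = 0.865928 + 0.010152 + 0.021168 + 0.000228 = 0.897476
The terms with heavy dew present sum to 0.021396, so
  P(heavy dew | ¬wet lawn, ¬overnight rain) = 0.021396 / 0.897476 ≈ 0.024

P(heavy dew | ¬wet lawn, ¬overnight rain) ≈ 0.024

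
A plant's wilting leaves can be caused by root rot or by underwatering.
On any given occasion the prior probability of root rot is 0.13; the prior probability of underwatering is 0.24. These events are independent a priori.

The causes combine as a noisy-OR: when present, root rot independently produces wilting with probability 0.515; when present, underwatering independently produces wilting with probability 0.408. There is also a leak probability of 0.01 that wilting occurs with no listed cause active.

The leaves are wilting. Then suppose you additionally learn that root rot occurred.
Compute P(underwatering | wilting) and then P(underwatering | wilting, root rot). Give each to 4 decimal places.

P(underwatering | wilting) ≈ 0.6523; P(underwatering | wilting, root rot) ≈ 0.3030

Under noisy-OR, P(wilting | causes) = 1 − (1−0.01)·∏(1−qᵢ) over the active causes.
Weight on underwatering=true, given the evidence: 0.086426 + 0.022331 = 0.108757
Denominator P(wilting): 0.01*0.87*0.76 + 0.41392*0.87*0.24 + 0.51985*0.13*0.76 + 0.715751*0.13*0.24 = 0.166730
P(underwatering | wilting) = 0.108757/0.166730 ≈ 0.6523

With the extra evidence:
P(wilting | root rot) = 0.51985*0.76 + 0.715751*0.24 = 0.395086 + 0.171780 = 0.566866
Of this, 0.171780 comes from 0.715751*0.24 (the underwatering=true cases).
P(underwatering | wilting, root rot) = 0.171780 / 0.566866 ≈ 0.3030
The drop from 0.6523 to 0.3030 is the explaining-away (discounting) effect.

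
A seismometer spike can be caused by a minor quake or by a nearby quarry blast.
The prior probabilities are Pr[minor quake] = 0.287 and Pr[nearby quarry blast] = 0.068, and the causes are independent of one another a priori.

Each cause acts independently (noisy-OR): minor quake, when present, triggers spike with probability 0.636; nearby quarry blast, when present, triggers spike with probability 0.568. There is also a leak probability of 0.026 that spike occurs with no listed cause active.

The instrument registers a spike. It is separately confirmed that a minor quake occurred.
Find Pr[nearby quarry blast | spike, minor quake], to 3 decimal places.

Pr[nearby quarry blast | spike, minor quake] ≈ 0.087

Under noisy-OR, P(spike | causes) = 1 − (1−0.026)·∏(1−qᵢ) over the active causes.
P(spike | minor quake) = 0.645464*0.932 + 0.84684*0.068 = 0.601572 + 0.057585 = 0.659157
The nearby quarry blast-present share is 0.84684*0.068 = 0.057585.
Hence the posterior is 0.057585/0.659157 ≈ 0.087.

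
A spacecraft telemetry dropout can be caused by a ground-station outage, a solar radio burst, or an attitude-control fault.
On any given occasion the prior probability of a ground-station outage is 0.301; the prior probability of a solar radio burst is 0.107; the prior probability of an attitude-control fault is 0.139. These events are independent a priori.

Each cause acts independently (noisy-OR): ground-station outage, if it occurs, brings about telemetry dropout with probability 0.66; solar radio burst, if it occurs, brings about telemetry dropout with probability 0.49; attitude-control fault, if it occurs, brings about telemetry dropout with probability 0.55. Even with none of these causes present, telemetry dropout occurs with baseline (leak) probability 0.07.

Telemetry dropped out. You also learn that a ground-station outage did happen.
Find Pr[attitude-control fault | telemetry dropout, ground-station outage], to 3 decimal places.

Pr[attitude-control fault | telemetry dropout, ground-station outage] ≈ 0.166

Under noisy-OR, P(telemetry dropout | causes) = 1 − (1−0.07)·∏(1−qᵢ) over the active causes.
By total probability over the 4 (solar radio burst, attitude-control fault) configurations:
  P(telemetry dropout | ground-station outage) = 0.6838×0.893×0.861 + 0.85771×0.893×0.139 + 0.838738×0.107×0.861 + 0.927432×0.107×0.139
        = 0.525755 + 0.106465 + 0.077270 + 0.013794 = 0.723284
Configurations with attitude-control fault contribute 0.120259, so
  P(attitude-control fault | telemetry dropout, ground-station outage) = 0.120259 / 0.723284 ≈ 0.166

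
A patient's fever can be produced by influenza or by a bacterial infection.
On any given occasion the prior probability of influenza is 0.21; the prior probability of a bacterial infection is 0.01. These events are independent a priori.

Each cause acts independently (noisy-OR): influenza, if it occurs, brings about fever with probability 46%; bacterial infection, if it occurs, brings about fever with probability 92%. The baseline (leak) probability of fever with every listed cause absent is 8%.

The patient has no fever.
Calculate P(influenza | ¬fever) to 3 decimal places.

Under noisy-OR, P(fever | causes) = 1 − (1−0.08)·∏(1−qᵢ) over the active causes.
Weight on influenza=true, given the evidence: 0.103285 + 0.000083 = 0.103368
Normalizer over all consistent configurations: 0.92·0.79·0.99 + 0.0736·0.79·0.01 + 0.4968·0.21·0.99 + 0.039744·0.21·0.01 = 0.823481
Posterior = 0.103368 / 0.823481 ≈ 0.126

P(influenza | ¬fever) ≈ 0.126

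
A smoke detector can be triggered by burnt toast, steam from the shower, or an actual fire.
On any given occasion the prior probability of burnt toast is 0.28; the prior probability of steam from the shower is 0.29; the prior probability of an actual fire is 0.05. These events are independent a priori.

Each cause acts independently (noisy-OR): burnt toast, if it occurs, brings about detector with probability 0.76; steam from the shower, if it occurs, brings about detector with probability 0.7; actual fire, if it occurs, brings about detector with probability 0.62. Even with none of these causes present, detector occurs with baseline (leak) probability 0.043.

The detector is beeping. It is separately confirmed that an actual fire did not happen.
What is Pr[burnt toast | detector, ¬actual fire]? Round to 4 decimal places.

Pr[burnt toast | detector, ¬actual fire] ≈ 0.5725

Under noisy-OR, P(detector | causes) = 1 − (1−0.043)·∏(1−qᵢ) over the active causes.
P(detector | ¬actual fire) = 0.043·0.72·0.71 + 0.7129·0.72·0.29 + 0.77032·0.28·0.71 + 0.931096·0.28·0.29 = 0.021982 + 0.148854 + 0.153140 + 0.075605 = 0.399581
Of this, 0.228745 comes from 0.153140 + 0.075605 (the burnt toast=true cases).
Hence the posterior is 0.228745/0.399581 ≈ 0.5725.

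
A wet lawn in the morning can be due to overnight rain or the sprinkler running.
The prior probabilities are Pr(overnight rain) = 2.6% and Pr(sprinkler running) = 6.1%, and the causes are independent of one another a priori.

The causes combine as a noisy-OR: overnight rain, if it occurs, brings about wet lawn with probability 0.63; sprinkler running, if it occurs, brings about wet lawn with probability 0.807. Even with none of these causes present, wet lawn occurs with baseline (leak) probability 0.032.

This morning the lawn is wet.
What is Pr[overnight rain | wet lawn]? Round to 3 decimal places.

Under noisy-OR, P(wet lawn | causes) = 1 − (1−0.032)·∏(1−qᵢ) over the active causes.
P(wet lawn) = 0.032·0.974·0.939 + 0.813176·0.974·0.061 + 0.64184·0.026·0.939 + 0.930875·0.026·0.061 = 0.029267 + 0.048314 + 0.015670 + 0.001476 = 0.094727
Of this, 0.017146 comes from 0.015670 + 0.001476 (the overnight rain=true cases).
P(overnight rain | wet lawn) = 0.017146 / 0.094727 ≈ 0.181

Pr[overnight rain | wet lawn] ≈ 0.181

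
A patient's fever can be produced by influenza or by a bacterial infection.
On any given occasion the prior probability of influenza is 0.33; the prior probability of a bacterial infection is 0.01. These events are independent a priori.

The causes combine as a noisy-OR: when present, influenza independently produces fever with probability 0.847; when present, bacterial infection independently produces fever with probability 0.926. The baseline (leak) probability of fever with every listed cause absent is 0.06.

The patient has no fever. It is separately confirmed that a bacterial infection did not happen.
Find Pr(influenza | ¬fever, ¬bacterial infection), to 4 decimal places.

Pr(influenza | ¬fever, ¬bacterial infection) ≈ 0.0701

Under noisy-OR, P(fever | causes) = 1 − (1−0.06)·∏(1−qᵢ) over the active causes.
By total probability over both values of influenza:
  P(¬fever | ¬bacterial infection) = 0.94·0.67 + 0.14382·0.33
        = 0.629800 + 0.047461 = 0.677261
Configurations with influenza contribute 0.047461, so
  P(influenza | ¬fever, ¬bacterial infection) = 0.047461 / 0.677261 ≈ 0.0701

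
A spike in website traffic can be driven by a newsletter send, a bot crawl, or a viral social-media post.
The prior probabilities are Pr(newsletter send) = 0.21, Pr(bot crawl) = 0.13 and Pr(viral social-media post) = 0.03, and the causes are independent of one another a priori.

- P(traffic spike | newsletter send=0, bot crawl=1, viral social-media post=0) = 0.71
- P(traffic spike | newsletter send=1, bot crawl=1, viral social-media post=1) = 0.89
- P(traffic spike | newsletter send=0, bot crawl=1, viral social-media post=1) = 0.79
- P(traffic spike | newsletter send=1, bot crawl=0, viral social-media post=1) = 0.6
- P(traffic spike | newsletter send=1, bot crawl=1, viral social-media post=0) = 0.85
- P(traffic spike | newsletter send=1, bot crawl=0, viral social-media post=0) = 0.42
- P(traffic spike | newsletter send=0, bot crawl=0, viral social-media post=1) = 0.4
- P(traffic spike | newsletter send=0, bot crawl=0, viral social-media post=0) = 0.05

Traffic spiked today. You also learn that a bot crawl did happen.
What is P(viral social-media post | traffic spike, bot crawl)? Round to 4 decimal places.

P(viral social-media post | traffic spike, bot crawl) ≈ 0.0328

Sum P(traffic spike|·) weighted by the priors over the 4 (newsletter send, viral social-media post) configurations:
  P(traffic spike | bot crawl) = 0.71×0.79×0.97 + 0.79×0.79×0.03 + 0.85×0.21×0.97 + 0.89×0.21×0.03
        = 0.544073 + 0.018723 + 0.173145 + 0.005607 = 0.741548
The terms with viral social-media post present sum to 0.024330, so
  P(viral social-media post | traffic spike, bot crawl) = 0.024330 / 0.741548 ≈ 0.0328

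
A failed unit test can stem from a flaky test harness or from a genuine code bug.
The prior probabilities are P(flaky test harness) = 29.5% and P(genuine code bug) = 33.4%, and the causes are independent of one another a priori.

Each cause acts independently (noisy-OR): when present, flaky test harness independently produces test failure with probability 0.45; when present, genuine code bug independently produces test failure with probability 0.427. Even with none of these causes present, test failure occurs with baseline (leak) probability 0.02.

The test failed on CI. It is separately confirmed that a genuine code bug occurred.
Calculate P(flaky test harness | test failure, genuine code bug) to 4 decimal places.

Under noisy-OR, P(test failure | causes) = 1 − (1−0.02)·∏(1−qᵢ) over the active causes.
By total probability over both values of flaky test harness:
  P(test failure | genuine code bug) = 0.43846·0.705 + 0.691153·0.295
        = 0.309114 + 0.203890 = 0.513004
The terms with flaky test harness present sum to 0.203890, so
  P(flaky test harness | test failure, genuine code bug) = 0.203890 / 0.513004 ≈ 0.3974

P(flaky test harness | test failure, genuine code bug) ≈ 0.3974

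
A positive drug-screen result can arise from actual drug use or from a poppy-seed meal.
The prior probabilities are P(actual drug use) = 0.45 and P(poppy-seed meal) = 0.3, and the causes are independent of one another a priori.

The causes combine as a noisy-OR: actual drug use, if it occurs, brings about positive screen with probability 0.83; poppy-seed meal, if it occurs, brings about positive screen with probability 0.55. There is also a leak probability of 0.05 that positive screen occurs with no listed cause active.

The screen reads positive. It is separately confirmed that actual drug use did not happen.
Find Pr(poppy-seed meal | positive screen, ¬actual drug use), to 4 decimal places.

Pr(poppy-seed meal | positive screen, ¬actual drug use) ≈ 0.8307

Under noisy-OR, P(positive screen | causes) = 1 − (1−0.05)·∏(1−qᵢ) over the active causes.
Enumerate both values of poppy-seed meal and weight by the priors:
  P(positive screen | ¬actual drug use) = 0.05·0.7 + 0.5725·0.3
        = 0.035000 + 0.171750 = 0.206750
Configurations with poppy-seed meal contribute 0.171750, so
  P(poppy-seed meal | positive screen, ¬actual drug use) = 0.171750 / 0.206750 ≈ 0.8307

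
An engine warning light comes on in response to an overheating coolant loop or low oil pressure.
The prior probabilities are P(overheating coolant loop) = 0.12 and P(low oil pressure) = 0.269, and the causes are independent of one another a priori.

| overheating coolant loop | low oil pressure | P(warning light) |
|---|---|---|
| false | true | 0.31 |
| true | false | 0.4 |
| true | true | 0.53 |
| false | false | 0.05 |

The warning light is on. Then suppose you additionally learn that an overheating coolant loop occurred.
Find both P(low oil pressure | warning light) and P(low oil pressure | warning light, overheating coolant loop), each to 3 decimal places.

P(low oil pressure | warning light) ≈ 0.574; P(low oil pressure | warning light, overheating coolant loop) ≈ 0.328

Weight on low oil pressure=true, given the evidence: 0.073383 + 0.017108 = 0.090491
Normalizer over all consistent configurations: 0.05·0.88·0.731 + 0.31·0.88·0.269 + 0.4·0.12·0.731 + 0.53·0.12·0.269 = 0.157743
P(low oil pressure | warning light) = 0.090491/0.157743 ≈ 0.574

Now also conditioning on overheating coolant loop=true:
Numerator (weight on configurations with low oil pressure): 0.53·0.269 = 0.142570
The normalizing constant is 0.4·0.731 + 0.53·0.269 = 0.434970
P(low oil pressure | warning light, overheating coolant loop) = 0.142570/0.434970 ≈ 0.328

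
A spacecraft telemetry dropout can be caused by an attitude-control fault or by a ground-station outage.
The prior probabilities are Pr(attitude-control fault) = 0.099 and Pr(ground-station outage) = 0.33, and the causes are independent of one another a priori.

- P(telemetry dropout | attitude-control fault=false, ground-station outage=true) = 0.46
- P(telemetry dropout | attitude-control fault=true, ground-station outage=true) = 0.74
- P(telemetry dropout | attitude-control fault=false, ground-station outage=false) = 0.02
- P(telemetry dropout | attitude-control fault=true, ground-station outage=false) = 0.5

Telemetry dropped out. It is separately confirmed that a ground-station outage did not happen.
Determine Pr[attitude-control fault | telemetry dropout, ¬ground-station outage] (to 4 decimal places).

P(telemetry dropout | ¬ground-station outage) = 0.02*0.901 + 0.5*0.099 = 0.018020 + 0.049500 = 0.067520
The attitude-control fault-present share is 0.5*0.099 = 0.049500.
P(attitude-control fault | telemetry dropout, ¬ground-station outage) = 0.049500 / 0.067520 ≈ 0.7331

Pr[attitude-control fault | telemetry dropout, ¬ground-station outage] ≈ 0.7331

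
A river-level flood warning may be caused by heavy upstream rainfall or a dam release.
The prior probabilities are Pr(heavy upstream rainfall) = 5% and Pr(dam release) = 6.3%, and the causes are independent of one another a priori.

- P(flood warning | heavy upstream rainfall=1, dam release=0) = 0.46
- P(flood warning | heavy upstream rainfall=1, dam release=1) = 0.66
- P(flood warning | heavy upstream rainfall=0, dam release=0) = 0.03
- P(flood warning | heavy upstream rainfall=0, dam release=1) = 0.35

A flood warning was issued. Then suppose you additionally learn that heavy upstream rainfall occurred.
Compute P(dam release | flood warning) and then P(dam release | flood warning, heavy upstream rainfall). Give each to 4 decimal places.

P(flood warning) = 0.03×0.95×0.937 + 0.35×0.95×0.063 + 0.46×0.05×0.937 + 0.66×0.05×0.063 = 0.026704 + 0.020947 + 0.021551 + 0.002079 = 0.071281
Of this, 0.023026 comes from 0.020947 + 0.002079 (the dam release=true cases).
So P(dam release | flood warning) = 0.023026/0.071281 ≈ 0.3230.

Now condition on the additional information:
P(flood warning | heavy upstream rainfall) = 0.46·0.937 + 0.66·0.063 = 0.431020 + 0.041580 = 0.472600
Of this, 0.041580 comes from 0.66·0.063 (the dam release=true cases).
So P(dam release | flood warning, heavy upstream rainfall) = 0.041580/0.472600 ≈ 0.0880.
This is intercausal reasoning (explaining away): once heavy upstream rainfall accounts for the flood warning, dam release becomes less likely.

P(dam release | flood warning) ≈ 0.3230; P(dam release | flood warning, heavy upstream rainfall) ≈ 0.0880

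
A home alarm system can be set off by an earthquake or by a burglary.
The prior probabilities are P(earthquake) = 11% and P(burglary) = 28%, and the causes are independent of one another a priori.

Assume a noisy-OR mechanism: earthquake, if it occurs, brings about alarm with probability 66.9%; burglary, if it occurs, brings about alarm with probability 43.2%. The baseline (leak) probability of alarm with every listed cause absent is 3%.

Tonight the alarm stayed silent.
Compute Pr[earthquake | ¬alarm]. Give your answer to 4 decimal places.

Under noisy-OR, P(alarm | causes) = 1 − (1−0.03)·∏(1−qᵢ) over the active causes.
P(¬alarm) = 0.97·0.89·0.72 + 0.55096·0.89·0.28 + 0.32107·0.11·0.72 + 0.182368·0.11·0.28 = 0.621576 + 0.137299 + 0.025429 + 0.005617 = 0.789921
The earthquake-present share is 0.025429 + 0.005617 = 0.031046.
P(earthquake | ¬alarm) = 0.031046 / 0.789921 ≈ 0.0393

Pr[earthquake | ¬alarm] ≈ 0.0393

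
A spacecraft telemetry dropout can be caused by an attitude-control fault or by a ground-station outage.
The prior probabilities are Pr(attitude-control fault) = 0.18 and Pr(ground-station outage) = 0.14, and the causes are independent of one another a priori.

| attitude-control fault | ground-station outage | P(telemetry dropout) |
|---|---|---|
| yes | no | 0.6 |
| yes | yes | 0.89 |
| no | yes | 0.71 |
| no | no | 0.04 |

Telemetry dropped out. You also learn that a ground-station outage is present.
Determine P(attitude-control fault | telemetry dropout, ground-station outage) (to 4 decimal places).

P(attitude-control fault | telemetry dropout, ground-station outage) ≈ 0.2158

P(telemetry dropout | ground-station outage) = 0.71*0.82 + 0.89*0.18 = 0.582200 + 0.160200 = 0.742400
Of this, 0.160200 comes from 0.89*0.18 (the attitude-control fault=true cases).
So P(attitude-control fault | telemetry dropout, ground-station outage) = 0.160200/0.742400 ≈ 0.2158.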